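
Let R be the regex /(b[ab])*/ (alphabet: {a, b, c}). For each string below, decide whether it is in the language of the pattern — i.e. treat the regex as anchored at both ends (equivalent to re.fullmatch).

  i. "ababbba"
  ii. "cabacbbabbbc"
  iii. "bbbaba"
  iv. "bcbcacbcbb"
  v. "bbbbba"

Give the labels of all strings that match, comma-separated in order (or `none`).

iii, v

i → no match
ii → no match
iii → match
iv → no match
v → match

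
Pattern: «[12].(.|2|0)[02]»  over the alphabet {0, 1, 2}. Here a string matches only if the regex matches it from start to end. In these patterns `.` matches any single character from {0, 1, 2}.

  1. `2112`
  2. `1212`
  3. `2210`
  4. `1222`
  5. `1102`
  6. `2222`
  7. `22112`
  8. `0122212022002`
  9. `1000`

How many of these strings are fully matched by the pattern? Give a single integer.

7

1. `2112` → match
2. `1212` → match
3. `2210` → match
4. `1222` → match
5. `1102` → match
6. `2222` → match
7. `22112` → no match
8 → no match
9. `1000` → match
Total matched: 7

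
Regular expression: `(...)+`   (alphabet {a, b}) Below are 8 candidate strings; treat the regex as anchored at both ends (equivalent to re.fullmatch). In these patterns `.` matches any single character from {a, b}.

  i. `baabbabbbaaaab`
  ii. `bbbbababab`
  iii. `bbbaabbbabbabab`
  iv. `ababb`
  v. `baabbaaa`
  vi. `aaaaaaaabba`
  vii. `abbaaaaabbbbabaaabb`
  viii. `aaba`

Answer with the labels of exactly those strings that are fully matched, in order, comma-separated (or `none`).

i → no match
ii → no match
iii → match
iv → no match
v → no match
vi → no match
vii → no match
viii → no match

iii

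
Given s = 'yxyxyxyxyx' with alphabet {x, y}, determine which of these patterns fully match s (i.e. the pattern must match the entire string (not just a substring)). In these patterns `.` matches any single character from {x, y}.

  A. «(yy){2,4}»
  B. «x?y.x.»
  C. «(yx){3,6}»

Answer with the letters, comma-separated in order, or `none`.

A → no match — must start with 'yy'
B → no match
C → match

C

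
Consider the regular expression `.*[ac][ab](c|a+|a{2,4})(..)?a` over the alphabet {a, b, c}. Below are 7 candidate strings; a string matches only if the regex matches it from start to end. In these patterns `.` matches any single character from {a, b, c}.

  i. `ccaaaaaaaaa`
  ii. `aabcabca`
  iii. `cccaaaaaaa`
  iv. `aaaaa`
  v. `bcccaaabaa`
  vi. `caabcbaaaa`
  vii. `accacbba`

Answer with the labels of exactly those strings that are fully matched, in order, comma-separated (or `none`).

i, ii, iii, iv, v, vi, vii

i → match
ii → match
iii → match
iv → match
v → match
vi → match
vii → match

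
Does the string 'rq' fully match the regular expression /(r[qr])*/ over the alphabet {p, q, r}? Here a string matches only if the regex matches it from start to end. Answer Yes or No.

Yes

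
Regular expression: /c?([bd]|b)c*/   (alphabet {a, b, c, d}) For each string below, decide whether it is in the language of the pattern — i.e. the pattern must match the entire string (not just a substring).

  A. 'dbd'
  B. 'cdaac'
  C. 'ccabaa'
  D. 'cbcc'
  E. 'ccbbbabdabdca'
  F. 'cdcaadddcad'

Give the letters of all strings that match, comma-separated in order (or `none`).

D

A → no match
B → no match
C → no match
D → match
E → no match
F → no match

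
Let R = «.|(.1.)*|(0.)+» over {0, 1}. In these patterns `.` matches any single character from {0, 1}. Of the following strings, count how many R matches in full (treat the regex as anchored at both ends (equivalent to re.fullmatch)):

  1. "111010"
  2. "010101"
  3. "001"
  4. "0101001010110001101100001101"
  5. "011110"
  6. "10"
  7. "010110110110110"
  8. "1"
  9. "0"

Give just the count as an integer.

1 → match
2 → match
3 → no match
4 → no match
5 → match
6 → no match
7 → match
8 → match
9 → match
Total matched: 6

6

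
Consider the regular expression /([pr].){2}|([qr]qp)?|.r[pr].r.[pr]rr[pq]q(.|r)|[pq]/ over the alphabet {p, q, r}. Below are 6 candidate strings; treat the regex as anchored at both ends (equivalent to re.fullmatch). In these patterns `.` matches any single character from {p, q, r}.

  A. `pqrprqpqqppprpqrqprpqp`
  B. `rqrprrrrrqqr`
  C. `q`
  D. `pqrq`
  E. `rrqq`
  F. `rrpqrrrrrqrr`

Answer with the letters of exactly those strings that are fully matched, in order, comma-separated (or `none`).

C, D

A → no match
B → no match
C → match
D → match
E → no match
F → no match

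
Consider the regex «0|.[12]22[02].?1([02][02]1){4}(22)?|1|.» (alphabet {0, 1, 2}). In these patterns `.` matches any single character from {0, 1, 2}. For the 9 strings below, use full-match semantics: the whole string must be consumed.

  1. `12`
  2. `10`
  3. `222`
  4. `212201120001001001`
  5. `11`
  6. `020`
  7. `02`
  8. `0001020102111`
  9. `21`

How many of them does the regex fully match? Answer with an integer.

0

1 → no match
2 → no match
3 → no match
4 → no match
5 → no match
6 → no match
7 → no match
8 → no match
9 → no match
Total matched: 0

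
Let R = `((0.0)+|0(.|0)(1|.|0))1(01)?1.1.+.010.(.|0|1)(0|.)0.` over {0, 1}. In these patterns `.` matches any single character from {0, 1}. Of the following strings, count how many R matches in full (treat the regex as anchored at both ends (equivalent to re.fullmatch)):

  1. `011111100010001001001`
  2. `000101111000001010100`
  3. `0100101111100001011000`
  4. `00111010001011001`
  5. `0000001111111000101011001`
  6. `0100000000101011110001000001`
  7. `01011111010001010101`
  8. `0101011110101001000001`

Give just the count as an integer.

8

1 → match
2 → match
3 → match
4 → match
5 → match
6 → match
7 → match
8 → match
Total matched: 8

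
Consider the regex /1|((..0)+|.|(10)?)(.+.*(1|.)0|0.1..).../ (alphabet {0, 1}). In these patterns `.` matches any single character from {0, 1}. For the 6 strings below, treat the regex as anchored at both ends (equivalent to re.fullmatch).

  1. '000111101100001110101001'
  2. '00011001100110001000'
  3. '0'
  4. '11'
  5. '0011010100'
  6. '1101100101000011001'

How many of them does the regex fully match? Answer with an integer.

1

1 → no match
2 → no match
3 → no match
4 → no match
5 → match
6 → no match
Total matched: 1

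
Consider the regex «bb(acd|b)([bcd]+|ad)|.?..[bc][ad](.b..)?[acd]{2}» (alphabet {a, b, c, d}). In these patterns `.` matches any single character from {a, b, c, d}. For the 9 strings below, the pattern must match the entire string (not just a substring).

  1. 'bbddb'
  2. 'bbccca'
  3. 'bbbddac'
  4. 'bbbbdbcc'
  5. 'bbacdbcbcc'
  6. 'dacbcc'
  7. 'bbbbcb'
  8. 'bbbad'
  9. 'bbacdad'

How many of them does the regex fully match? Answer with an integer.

5

1 → no match
2 → no match
3 → no match
4 → match
5 → match
6 → no match
7 → match
8 → match
9 → match
Total matched: 5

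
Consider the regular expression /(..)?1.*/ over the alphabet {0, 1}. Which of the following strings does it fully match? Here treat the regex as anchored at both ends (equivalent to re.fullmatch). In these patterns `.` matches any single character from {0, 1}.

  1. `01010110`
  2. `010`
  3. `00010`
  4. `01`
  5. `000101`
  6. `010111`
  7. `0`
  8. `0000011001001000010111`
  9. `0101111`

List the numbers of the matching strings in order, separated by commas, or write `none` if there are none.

none

1. `01010110` → no match
2. `010` → no match
3. `00010` → no match
4. `01` → no match
5. `000101` → no match
6. `010111` → no match
7. `0` → no match
8 → no match
9. `0101111` → no match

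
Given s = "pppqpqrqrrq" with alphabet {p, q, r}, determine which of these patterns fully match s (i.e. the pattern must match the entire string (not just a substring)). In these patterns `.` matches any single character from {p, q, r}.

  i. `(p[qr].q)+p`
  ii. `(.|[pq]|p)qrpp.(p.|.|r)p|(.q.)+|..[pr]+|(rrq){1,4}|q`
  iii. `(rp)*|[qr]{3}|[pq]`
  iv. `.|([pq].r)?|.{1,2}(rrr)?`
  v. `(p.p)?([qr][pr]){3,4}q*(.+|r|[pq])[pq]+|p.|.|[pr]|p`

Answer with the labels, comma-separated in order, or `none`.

v

i → no match — must end with "qp"
ii → no match
iii → no match
iv → no match
v → match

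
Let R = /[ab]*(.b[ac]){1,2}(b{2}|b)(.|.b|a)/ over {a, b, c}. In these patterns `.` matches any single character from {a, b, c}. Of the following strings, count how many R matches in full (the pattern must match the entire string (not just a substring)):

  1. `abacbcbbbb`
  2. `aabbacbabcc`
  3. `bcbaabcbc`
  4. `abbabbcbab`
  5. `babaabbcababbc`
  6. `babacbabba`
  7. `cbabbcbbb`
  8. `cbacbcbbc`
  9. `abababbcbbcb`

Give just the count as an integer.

1 → match
2 → no match
3 → match
4 → match
5 → match
6 → match
7 → match
8 → match
9 → match
Total matched: 8

8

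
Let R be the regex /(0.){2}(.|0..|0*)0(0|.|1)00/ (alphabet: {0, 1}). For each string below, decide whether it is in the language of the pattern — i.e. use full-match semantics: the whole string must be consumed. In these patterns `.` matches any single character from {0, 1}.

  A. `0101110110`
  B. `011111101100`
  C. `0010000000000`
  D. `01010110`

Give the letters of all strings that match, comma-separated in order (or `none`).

none

A. `0101110110` → no match — must end with `00`
B. `011111101100` → no match
C → no match
D. `01010110` → no match — must end with `00`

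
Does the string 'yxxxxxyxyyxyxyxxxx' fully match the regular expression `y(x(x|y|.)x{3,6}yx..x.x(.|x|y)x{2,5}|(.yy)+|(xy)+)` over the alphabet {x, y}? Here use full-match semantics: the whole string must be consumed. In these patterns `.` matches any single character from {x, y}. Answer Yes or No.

Yes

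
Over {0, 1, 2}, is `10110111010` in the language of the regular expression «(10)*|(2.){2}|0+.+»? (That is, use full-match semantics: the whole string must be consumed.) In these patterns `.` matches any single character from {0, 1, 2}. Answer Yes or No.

No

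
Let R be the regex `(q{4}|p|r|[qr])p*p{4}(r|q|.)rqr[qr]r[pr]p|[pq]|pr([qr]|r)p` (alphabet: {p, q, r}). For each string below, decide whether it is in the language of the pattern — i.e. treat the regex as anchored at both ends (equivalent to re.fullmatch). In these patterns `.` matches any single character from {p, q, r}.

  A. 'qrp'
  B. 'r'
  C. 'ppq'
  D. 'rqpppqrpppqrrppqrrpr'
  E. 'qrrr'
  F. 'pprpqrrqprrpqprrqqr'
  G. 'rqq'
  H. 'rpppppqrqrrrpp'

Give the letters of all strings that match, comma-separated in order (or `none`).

A → no match
B → no match
C → no match
D → no match
E → no match
F → no match
G → no match
H → match

H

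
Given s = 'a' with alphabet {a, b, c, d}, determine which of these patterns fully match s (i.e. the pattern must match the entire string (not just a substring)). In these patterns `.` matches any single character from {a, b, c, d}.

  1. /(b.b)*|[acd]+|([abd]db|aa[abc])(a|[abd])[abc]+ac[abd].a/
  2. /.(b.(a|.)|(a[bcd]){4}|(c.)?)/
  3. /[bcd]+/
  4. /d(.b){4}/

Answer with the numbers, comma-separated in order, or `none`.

1 → match
2 → match
3 → no match
4 → no match — must start with 'd'

1, 2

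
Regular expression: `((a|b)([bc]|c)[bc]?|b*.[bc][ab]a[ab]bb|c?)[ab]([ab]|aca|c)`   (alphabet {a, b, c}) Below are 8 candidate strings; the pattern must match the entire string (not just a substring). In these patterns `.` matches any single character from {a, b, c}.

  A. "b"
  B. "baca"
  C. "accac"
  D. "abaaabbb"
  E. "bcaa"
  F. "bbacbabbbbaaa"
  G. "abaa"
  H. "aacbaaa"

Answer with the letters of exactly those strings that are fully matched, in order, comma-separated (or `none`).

B, C, E, G

A. "b" → no match
B. "baca" → match
C. "accac" → match
D. "abaaabbb" → no match
E. "bcaa" → match
F → no match
G. "abaa" → match
H. "aacbaaa" → no match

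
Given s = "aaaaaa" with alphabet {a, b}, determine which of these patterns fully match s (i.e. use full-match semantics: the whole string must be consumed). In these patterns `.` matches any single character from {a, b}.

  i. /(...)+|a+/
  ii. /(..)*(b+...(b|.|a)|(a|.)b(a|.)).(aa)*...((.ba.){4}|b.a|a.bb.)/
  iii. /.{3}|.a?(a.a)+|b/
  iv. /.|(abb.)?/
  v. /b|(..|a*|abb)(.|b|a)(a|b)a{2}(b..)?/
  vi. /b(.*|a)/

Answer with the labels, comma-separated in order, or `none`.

i → match
ii → no match
iii → no match
iv → no match
v → match
vi → no match — must start with "b"

i, v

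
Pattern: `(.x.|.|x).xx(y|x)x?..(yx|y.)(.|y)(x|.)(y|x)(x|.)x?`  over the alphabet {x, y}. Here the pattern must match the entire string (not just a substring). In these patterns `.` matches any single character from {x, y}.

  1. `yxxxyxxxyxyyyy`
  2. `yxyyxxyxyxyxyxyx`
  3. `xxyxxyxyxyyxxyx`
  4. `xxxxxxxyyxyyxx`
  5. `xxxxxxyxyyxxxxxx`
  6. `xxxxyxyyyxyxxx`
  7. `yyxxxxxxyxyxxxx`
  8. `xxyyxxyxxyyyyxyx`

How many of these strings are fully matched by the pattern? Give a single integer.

7

1 → match
2 → match
3 → no match
4 → match
5 → match
6 → match
7 → match
8 → match
Total matched: 7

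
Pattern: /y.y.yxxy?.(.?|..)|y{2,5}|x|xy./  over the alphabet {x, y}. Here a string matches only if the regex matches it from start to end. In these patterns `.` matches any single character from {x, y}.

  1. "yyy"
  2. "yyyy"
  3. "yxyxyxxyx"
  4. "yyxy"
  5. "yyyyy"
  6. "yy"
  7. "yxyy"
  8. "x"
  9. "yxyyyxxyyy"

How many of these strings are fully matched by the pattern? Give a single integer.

7

1 → match
2 → match
3 → match
4 → no match
5 → match
6 → match
7 → no match
8 → match
9 → match
Total matched: 7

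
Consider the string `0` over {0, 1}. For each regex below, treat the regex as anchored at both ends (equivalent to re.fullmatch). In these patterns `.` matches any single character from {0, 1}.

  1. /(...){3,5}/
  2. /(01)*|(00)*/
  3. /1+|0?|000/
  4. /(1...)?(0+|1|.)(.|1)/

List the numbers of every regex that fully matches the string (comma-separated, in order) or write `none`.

1 → no match
2 → no match
3 → match
4 → no match

3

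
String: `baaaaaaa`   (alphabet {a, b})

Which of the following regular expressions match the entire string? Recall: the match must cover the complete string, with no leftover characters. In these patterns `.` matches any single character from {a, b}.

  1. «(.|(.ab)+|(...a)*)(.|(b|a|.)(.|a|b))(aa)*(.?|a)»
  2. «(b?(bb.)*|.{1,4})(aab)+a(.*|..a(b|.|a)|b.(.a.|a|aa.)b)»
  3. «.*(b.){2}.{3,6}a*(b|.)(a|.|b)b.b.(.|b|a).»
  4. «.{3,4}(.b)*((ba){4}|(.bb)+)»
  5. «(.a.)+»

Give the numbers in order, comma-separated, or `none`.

1 → match
2 → no match
3 → no match
4 → no match
5 → no match

1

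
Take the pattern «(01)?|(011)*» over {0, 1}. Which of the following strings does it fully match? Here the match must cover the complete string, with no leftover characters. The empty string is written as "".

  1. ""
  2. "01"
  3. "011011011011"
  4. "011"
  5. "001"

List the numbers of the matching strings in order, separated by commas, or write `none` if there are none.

1, 2, 3, 4

1 → match
2 → match
3 → match
4 → match
5 → no match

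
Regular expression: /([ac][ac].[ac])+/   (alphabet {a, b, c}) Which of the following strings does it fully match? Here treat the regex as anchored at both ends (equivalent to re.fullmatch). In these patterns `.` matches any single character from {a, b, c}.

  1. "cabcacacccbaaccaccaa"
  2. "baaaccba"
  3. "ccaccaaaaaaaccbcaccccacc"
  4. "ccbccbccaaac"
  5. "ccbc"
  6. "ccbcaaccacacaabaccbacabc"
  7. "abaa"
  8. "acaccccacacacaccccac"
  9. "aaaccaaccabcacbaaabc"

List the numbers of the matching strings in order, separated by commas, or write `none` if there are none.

1 → match
2 → no match
3 → match
4 → no match
5 → match
6 → match
7 → no match
8 → match
9 → match

1, 3, 5, 6, 8, 9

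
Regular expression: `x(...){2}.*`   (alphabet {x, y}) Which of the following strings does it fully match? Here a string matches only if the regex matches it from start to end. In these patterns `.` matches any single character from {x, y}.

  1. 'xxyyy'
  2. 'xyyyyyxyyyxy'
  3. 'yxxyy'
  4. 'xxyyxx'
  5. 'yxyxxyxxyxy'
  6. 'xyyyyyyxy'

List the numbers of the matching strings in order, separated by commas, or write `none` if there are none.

2, 6

1 → no match
2 → match
3 → no match — must start with 'x'
4 → no match
5 → no match — must start with 'x'
6 → match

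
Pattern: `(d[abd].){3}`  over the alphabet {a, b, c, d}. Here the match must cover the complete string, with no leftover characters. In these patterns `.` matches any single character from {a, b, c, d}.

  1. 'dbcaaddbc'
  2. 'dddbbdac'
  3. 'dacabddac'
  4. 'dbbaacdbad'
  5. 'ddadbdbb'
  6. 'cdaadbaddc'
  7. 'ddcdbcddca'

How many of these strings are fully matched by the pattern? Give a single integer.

1 → no match
2 → no match
3 → no match
4 → no match
5 → no match
6 → no match — must start with 'd'
7 → no match
Total matched: 0

0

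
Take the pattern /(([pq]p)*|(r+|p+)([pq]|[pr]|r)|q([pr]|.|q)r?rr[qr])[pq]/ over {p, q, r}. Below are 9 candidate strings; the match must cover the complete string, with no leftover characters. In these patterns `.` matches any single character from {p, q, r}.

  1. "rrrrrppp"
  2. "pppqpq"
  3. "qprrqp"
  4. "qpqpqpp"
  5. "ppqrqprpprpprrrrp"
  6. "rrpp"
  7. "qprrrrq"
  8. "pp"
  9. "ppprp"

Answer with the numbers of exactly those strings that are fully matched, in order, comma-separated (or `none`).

1 → no match
2 → no match
3 → match
4 → match
5 → no match
6 → match
7 → match
8 → no match
9 → match

3, 4, 6, 7, 9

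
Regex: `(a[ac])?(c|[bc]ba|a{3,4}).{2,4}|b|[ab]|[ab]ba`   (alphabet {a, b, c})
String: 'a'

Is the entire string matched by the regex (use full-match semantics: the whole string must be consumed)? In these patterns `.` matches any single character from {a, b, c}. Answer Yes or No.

Yes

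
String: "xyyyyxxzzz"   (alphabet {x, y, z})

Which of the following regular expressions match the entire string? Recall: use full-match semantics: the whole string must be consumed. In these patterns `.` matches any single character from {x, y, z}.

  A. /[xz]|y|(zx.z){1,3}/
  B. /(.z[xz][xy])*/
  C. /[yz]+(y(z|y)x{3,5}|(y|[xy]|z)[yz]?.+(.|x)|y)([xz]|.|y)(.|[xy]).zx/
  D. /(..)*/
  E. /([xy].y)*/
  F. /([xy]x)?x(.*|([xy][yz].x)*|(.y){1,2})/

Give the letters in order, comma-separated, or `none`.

A → no match
B → no match
C → no match — must end with "zx"
D → match
E → no match
F → match

D, F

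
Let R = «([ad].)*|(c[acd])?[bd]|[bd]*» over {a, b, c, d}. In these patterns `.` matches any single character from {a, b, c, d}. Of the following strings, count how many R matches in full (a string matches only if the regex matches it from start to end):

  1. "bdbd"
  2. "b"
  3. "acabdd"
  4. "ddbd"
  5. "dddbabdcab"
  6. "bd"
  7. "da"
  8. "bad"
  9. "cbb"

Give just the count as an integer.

7

1 → match
2 → match
3 → match
4 → match
5 → match
6 → match
7 → match
8 → no match
9 → no match
Total matched: 7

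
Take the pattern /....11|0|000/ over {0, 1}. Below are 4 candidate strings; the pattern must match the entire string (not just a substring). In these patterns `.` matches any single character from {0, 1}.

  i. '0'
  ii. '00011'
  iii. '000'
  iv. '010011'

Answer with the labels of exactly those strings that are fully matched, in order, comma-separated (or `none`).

i, iii, iv

i. '0' → match
ii. '00011' → no match
iii. '000' → match
iv. '010011' → match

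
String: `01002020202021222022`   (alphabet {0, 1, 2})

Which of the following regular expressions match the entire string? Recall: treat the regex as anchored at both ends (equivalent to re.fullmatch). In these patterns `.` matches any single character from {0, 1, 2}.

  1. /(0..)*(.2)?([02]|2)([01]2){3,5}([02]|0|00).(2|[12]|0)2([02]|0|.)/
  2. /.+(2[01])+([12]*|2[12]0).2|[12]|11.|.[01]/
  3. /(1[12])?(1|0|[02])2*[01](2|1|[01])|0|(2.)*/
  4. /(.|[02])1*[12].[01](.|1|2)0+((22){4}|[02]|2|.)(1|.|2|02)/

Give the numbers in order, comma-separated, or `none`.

1 → match
2 → match
3 → no match
4 → no match

1, 2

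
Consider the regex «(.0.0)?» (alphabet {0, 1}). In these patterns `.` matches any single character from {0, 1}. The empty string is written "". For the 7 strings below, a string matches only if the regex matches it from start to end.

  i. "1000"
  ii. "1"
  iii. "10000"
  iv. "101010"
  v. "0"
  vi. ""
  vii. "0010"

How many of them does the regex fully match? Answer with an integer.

3

i → match
ii → no match
iii → no match
iv → no match
v → no match
vi → match
vii → match
Total matched: 3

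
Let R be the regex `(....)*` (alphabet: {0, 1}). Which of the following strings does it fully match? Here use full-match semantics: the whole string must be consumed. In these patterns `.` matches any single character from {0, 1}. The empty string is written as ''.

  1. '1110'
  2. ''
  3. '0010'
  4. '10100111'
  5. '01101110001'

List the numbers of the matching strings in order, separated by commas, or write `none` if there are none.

1, 2, 3, 4

1 → match
2 → match
3 → match
4 → match
5 → no match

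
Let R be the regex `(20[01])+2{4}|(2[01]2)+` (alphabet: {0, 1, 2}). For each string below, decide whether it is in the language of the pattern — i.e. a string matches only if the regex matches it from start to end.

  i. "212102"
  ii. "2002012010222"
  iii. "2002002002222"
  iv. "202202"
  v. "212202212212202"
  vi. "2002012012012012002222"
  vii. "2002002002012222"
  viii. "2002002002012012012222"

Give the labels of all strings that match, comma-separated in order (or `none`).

iii, iv, v, vi, vii, viii

i → no match
ii → no match
iii → match
iv → match
v → match
vi → match
vii → match
viii → match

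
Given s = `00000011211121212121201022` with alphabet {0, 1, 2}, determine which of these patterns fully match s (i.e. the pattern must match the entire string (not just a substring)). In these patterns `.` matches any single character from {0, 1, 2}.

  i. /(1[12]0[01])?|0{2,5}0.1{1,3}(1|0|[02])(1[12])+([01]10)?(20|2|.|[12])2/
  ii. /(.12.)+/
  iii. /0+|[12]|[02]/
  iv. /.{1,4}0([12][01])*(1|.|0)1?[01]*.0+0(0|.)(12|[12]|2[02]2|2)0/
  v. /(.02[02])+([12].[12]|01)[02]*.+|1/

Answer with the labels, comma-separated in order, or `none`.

i → match
ii → no match
iii → no match
iv → no match — must end with `0`
v → no match

i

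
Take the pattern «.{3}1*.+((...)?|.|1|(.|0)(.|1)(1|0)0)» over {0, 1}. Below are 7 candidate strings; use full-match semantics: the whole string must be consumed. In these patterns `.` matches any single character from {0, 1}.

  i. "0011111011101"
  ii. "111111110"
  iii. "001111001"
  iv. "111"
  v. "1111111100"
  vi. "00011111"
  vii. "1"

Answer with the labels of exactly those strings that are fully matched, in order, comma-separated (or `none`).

i → match
ii → match
iii → match
iv → no match
v → match
vi → match
vii → no match

i, ii, iii, v, vi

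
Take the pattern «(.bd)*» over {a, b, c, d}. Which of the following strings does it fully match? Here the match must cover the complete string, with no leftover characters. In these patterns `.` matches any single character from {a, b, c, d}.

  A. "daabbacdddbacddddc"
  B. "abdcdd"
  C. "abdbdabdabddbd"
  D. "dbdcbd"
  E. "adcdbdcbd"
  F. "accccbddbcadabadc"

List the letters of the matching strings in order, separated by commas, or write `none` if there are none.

D

A → no match
B → no match
C → no match
D → match
E → no match
F → no match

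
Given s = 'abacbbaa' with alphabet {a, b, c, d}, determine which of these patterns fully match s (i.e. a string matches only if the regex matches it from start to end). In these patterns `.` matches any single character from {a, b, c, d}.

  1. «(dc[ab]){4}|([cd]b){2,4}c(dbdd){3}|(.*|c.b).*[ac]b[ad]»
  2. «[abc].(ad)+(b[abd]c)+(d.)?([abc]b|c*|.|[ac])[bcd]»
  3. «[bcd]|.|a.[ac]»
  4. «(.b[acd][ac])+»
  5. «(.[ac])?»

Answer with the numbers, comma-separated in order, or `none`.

4

1 → no match
2 → no match
3 → no match
4 → match
5 → no match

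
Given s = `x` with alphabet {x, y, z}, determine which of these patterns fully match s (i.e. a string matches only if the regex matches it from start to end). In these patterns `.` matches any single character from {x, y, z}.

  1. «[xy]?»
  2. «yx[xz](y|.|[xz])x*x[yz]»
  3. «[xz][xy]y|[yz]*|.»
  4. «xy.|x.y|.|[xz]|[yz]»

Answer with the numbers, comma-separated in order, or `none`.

1 → match
2 → no match — must start with `yx`
3 → match
4 → match

1, 3, 4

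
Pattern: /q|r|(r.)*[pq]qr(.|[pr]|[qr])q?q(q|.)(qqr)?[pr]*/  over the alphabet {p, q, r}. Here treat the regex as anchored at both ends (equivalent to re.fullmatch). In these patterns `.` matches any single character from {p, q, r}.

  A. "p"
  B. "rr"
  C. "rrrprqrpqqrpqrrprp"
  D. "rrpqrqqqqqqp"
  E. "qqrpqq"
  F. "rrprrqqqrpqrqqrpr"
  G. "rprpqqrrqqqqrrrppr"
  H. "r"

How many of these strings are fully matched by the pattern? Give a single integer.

A. "p" → no match
B. "rr" → no match
C → match
D. "rrpqrqqqqqqp" → no match
E. "qqrpqq" → match
F → no match
G → match
H. "r" → match
Total matched: 4

4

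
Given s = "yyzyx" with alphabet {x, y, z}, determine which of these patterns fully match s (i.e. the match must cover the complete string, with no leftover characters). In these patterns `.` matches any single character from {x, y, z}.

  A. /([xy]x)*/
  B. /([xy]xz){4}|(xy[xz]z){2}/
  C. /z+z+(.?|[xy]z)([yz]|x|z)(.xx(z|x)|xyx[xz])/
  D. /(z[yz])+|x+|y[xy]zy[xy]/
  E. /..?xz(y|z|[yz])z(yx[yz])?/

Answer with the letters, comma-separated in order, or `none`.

A → no match
B → no match
C → no match — must start with "z"
D → match
E → no match

D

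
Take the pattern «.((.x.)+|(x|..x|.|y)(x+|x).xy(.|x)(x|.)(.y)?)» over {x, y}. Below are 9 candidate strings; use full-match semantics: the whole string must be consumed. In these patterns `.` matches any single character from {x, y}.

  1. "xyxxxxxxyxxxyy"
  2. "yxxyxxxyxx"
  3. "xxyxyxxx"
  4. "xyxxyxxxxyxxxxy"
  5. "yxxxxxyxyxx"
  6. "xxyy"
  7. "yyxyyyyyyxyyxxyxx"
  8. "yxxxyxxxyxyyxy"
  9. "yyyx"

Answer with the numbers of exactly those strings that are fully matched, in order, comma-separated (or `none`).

2, 5

1 → no match
2 → match
3 → no match
4 → no match
5 → match
6 → no match
7 → no match
8 → no match
9 → no match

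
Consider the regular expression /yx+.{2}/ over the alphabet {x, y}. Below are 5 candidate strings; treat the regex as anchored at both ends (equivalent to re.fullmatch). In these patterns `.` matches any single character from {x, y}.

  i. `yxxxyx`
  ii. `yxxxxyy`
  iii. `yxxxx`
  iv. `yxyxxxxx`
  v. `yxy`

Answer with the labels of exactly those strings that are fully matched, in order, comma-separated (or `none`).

i → match
ii → match
iii → match
iv → no match
v → no match

i, ii, iii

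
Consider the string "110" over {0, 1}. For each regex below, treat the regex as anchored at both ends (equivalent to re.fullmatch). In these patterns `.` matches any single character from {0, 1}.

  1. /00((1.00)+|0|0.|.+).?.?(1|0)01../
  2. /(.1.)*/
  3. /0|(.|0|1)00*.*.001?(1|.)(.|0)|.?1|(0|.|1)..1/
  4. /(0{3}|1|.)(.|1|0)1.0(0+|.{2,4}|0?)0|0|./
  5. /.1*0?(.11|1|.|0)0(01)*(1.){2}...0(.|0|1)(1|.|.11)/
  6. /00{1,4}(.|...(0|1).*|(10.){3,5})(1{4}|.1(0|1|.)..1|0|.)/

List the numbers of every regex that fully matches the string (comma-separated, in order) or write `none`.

1 → no match — must start with "00"
2 → match
3 → no match
4 → no match
5 → no match
6 → no match — must start with "00"

2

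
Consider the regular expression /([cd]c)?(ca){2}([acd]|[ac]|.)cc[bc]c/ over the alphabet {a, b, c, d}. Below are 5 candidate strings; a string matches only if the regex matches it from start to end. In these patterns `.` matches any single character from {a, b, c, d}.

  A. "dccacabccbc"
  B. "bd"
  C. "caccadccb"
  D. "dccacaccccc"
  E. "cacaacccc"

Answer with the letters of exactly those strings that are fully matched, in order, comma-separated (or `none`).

A, D, E

A → match
B → no match — must end with "c"
C → no match — must end with "c"
D → match
E → match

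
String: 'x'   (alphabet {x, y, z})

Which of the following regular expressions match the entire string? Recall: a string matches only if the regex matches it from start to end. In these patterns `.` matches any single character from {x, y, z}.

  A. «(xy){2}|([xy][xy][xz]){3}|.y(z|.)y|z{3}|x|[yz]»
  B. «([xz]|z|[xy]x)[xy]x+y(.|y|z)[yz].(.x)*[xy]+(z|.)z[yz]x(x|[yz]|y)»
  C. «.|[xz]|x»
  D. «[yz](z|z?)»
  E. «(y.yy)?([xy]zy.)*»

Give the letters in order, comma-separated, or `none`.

A → match
B → no match
C → match
D → no match
E → no match

A, C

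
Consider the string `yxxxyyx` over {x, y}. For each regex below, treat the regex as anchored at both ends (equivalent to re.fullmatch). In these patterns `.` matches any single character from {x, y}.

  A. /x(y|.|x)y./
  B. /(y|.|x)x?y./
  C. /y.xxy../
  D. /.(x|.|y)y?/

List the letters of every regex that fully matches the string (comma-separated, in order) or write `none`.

C

A → no match — must start with `x`
B → no match
C → match
D → no match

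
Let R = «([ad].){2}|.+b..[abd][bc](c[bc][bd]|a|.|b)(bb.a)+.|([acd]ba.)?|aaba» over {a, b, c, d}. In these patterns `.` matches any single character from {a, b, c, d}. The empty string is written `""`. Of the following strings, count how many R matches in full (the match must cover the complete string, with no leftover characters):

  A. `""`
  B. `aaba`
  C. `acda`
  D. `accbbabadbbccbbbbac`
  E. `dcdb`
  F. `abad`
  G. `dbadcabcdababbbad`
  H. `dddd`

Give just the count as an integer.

A → match
B → match
C → match
D → match
E → match
F → match
G → match
H → match
Total matched: 8

8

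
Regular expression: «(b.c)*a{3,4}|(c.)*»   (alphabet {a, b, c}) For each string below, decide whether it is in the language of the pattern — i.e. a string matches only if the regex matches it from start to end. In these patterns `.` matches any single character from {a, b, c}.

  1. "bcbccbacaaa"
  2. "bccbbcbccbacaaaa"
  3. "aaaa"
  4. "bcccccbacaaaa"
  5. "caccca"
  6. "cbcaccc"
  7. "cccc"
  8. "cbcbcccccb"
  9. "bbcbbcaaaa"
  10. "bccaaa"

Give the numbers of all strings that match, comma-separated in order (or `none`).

1 → no match
2 → match
3 → match
4 → no match
5 → match
6 → no match
7 → match
8 → match
9 → match
10 → match

2, 3, 5, 7, 8, 9, 10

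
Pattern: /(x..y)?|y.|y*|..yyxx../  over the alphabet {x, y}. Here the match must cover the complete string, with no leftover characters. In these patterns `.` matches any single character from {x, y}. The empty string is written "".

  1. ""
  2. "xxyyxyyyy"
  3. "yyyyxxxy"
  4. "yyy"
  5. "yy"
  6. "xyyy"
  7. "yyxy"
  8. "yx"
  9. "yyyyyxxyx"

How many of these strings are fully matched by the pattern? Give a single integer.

1 → match
2 → no match
3 → match
4 → match
5 → match
6 → match
7 → no match
8 → match
9 → no match
Total matched: 6

6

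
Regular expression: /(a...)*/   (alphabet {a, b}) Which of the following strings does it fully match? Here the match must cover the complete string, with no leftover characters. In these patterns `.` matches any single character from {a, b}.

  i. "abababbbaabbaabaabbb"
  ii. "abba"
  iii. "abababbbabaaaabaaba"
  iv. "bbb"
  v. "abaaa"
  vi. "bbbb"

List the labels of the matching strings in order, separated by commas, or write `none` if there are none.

i → match
ii. "abba" → match
iii → no match
iv. "bbb" → no match
v. "abaaa" → no match
vi. "bbbb" → no match

i, ii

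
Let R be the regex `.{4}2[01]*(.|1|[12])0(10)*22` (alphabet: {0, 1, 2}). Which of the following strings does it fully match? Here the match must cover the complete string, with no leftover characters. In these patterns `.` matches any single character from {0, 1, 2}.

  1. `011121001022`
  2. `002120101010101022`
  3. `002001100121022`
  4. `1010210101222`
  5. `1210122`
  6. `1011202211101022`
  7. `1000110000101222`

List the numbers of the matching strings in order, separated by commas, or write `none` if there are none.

1, 2

1 → match
2 → match
3 → no match
4 → no match
5 → no match
6 → no match
7 → no match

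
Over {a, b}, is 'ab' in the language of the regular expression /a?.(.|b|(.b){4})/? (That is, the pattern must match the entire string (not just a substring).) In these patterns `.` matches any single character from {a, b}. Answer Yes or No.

Yes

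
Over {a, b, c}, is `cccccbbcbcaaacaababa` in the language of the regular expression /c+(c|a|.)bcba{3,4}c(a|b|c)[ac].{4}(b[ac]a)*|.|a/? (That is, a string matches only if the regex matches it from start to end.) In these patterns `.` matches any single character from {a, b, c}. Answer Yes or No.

No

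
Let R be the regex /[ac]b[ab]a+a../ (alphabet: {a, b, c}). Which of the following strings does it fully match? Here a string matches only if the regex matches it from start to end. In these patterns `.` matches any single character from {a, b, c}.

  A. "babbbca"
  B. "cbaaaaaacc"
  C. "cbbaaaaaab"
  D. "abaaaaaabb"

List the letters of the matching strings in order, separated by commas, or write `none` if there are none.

B, C, D

A → no match
B → match
C → match
D → match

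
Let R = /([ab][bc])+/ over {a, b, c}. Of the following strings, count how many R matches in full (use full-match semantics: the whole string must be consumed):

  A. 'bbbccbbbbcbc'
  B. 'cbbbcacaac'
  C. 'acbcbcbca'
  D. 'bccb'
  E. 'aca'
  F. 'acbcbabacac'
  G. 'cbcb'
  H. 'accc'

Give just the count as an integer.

A → no match
B → no match
C → no match
D → no match
E → no match
F → no match
G → no match
H → no match
Total matched: 0

0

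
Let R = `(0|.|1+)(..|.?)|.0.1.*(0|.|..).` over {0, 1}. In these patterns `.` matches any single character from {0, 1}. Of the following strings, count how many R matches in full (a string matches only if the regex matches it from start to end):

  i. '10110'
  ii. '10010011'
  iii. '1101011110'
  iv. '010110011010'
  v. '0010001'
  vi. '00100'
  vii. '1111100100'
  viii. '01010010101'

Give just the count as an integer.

i → no match
ii → match
iii → no match
iv → no match
v → no match
vi → no match
vii → no match
viii → no match
Total matched: 1

1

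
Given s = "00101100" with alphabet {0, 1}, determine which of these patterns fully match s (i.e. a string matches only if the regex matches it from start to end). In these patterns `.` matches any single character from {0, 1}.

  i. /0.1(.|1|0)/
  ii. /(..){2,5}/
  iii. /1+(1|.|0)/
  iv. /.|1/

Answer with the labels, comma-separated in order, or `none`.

ii

i → no match
ii → match
iii → no match — must start with "1"
iv → no match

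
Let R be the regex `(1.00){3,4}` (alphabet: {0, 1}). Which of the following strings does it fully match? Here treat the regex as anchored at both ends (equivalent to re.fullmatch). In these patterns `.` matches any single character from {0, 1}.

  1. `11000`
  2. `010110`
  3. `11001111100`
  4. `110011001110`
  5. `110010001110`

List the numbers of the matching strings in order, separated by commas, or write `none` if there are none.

none

1 → no match
2 → no match — must start with `1`
3 → no match
4 → no match — must end with `00`
5 → no match — must end with `00`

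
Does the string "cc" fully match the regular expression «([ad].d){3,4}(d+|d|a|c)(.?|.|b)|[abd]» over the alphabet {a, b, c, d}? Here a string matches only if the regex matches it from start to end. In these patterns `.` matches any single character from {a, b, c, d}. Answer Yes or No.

No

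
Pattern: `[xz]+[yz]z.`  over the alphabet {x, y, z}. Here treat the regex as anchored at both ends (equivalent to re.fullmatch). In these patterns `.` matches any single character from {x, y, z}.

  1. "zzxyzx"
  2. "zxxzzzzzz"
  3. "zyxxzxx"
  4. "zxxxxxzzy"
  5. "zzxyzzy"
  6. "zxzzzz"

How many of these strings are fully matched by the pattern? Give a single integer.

4

1 → match
2 → match
3 → no match
4 → match
5 → no match
6 → match
Total matched: 4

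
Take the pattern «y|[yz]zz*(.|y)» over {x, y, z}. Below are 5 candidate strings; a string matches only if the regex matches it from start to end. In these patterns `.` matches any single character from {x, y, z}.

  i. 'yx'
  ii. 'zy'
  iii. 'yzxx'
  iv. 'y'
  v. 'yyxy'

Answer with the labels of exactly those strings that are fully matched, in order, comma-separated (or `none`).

iv

i → no match
ii → no match
iii → no match
iv → match
v → no match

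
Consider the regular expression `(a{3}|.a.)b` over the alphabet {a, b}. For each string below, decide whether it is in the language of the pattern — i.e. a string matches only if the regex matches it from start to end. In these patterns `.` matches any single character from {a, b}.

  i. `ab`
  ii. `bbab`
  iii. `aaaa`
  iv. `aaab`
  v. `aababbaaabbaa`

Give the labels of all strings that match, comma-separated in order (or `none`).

i → no match
ii → no match
iii → no match — must end with `b`
iv → match
v → no match — must end with `b`

iv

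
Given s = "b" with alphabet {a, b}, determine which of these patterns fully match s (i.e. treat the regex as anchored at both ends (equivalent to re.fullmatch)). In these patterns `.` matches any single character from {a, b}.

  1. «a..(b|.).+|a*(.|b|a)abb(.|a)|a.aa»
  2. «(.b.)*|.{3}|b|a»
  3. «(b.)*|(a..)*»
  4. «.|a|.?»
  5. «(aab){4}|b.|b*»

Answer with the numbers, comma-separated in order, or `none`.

1 → no match
2 → match
3 → no match
4 → match
5 → match

2, 4, 5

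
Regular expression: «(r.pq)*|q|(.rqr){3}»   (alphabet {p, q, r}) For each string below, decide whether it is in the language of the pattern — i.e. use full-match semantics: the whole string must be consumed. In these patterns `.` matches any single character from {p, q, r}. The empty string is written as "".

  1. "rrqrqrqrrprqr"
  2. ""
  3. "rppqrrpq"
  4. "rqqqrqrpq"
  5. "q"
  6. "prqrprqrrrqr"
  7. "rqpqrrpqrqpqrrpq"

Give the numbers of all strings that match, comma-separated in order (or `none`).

1 → no match
2 → match
3 → match
4 → no match
5 → match
6 → match
7 → match

2, 3, 5, 6, 7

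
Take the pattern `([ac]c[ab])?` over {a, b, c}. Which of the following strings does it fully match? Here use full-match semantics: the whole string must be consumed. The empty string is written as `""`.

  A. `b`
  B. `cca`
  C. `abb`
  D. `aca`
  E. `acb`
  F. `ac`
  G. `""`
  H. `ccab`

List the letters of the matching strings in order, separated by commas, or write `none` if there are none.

A → no match
B → match
C → no match
D → match
E → match
F → no match
G → match
H → no match

B, D, E, G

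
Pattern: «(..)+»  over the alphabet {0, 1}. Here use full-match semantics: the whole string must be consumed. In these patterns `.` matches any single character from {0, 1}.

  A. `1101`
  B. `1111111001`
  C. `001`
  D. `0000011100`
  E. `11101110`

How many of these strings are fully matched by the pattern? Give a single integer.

4

A → match
B → match
C → no match
D → match
E → match
Total matched: 4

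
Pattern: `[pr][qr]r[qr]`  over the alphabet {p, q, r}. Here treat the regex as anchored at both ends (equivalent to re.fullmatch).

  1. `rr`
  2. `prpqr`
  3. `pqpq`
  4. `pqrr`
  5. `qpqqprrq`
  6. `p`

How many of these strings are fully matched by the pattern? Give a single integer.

1 → no match
2 → no match
3 → no match
4 → match
5 → no match
6 → no match
Total matched: 1

1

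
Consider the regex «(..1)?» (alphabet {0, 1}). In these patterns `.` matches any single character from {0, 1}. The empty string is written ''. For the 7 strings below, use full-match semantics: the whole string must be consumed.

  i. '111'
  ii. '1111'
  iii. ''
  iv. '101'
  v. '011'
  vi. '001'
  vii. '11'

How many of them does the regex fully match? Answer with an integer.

5

i → match
ii → no match
iii → match
iv → match
v → match
vi → match
vii → no match
Total matched: 5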